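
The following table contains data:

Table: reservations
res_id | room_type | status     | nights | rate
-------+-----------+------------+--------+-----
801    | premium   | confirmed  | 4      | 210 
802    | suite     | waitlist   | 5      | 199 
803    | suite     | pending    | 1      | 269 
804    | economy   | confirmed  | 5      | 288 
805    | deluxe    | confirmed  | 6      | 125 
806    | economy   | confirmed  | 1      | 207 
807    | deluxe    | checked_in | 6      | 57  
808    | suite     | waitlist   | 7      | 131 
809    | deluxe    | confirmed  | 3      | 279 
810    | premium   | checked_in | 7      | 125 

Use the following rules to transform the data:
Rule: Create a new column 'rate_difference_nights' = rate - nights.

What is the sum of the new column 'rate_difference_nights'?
1845

Step 1: For each record, compute rate - nights
Example calculations:
  210 - 4 = 206
  199 - 5 = 194
  269 - 1 = 268
  ...
Step 2: Sum all derived values
Step 3: Total = 1845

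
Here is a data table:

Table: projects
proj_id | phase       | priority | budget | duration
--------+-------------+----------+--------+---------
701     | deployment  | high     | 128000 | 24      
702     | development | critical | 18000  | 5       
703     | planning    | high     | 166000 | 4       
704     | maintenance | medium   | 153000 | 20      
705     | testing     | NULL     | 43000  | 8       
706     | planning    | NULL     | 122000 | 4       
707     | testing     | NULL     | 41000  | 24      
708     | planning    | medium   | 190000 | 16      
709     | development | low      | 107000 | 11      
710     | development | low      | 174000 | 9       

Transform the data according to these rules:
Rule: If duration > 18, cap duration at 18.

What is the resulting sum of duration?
111

Step 1: 3 records have duration > 18
Step 2: These records originally summed to 68
Step 3: After capping: 3 × 18 = 54
Step 4: Unaffected records sum: 57
Step 5: Final sum = 54 + 57 = 111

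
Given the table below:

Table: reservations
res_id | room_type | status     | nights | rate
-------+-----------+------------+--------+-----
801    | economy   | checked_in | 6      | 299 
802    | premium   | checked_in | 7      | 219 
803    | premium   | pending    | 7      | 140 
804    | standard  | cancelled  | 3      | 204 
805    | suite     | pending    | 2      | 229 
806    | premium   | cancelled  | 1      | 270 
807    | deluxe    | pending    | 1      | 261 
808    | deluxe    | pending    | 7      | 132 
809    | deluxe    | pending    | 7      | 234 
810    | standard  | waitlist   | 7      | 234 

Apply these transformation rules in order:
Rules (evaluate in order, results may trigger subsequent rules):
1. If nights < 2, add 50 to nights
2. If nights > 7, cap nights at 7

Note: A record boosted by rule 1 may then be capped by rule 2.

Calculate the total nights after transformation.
60

Step 1: Apply rule 1 to records with nights < 2
  - 2 records get bonus of 50
  - Of these, 2 records then exceed 7 and get capped
Step 2: Apply rule 2 to records with nights > 7
  - 0 records (original) are capped
Step 3: Calculate final sum = 60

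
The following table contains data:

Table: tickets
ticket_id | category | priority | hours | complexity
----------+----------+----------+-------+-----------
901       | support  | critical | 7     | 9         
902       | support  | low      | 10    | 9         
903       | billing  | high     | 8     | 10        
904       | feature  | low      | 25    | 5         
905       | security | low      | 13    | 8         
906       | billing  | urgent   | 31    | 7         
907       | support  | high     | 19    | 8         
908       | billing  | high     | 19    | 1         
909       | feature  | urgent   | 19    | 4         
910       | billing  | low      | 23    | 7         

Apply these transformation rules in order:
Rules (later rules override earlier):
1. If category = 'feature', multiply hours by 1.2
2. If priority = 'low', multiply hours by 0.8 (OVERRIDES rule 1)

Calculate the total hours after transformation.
163.6

Step 1: Rule 2 takes priority for records with priority = 'low'
  - 4 records: 71 × 0.8 = 56.8
Step 2: Rule 1 applies to remaining records with category = 'feature'
  - 1 records: 19 × 1.2 = 22.8
Step 3: Other records unchanged: 84
Step 4: Final sum = 56.8 + 22.8 + 84 = 163.6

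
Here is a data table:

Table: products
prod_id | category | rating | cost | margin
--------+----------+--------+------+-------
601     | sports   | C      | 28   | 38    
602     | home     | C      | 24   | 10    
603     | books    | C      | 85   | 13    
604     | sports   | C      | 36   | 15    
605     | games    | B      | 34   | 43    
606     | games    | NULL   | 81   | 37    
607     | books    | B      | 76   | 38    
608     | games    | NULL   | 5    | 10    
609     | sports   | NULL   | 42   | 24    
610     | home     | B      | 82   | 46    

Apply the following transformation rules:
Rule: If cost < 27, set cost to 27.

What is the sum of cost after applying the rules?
518

Step 1: 2 records have cost < 27
Step 2: These records originally summed to 29
Step 3: After setting to minimum: 2 × 27 = 54
Step 4: Unaffected records sum: 464
Step 5: Final sum = 54 + 464 = 518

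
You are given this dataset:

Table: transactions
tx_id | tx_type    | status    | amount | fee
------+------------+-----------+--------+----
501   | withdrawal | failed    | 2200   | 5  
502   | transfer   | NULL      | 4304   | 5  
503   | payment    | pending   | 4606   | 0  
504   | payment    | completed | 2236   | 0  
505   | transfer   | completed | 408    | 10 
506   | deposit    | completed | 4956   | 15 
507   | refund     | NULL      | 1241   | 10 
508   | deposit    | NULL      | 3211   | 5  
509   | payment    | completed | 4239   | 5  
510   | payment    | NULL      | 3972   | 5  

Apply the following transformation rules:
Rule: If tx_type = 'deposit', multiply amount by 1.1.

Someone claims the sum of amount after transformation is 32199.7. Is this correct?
No, the correct result is 32189.7.

Step 1: Calculate the correct sum after transformation
Step 2: Apply multiplier 1.1 to records where tx_type = 'deposit'
Step 3: Correct result = 32189.7
Step 4: Claimed result = 32199.7
Step 5: 32189.7 ≠ 32199.7
Conclusion: The claimed result is incorrect. The correct answer is 32189.7.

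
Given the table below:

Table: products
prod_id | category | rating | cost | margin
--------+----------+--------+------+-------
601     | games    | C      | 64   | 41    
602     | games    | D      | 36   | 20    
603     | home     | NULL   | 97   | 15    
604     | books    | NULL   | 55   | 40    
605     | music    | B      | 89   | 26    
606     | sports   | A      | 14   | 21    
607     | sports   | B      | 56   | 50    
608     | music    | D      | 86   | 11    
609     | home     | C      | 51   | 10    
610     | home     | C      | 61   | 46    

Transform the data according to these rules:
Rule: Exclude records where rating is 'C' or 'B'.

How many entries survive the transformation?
5

Step 1: Count records to exclude
  - 3 (C) + 2 (B) = 5 records
Step 2: Total records: 10
Step 3: Remaining = 10 - 5 = 5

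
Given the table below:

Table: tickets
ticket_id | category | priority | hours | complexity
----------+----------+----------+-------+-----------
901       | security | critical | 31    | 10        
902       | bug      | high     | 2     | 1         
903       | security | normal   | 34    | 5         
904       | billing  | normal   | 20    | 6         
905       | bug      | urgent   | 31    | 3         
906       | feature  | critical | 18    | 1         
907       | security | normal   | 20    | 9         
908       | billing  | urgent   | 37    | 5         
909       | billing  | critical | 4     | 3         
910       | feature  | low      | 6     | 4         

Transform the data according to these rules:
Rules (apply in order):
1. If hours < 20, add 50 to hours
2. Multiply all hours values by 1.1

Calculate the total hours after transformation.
443.3

Step 1: Apply Rule 1 - Add 50 to records with hours < 20
  - 4 records affected: 30 + (4 × 50) = 230
  - Unaffected records: 173
  - Sum after Rule 1: 403
Step 2: Apply Rule 2 - Multiply all by 1.1
  - 403 × 1.1 = 443.3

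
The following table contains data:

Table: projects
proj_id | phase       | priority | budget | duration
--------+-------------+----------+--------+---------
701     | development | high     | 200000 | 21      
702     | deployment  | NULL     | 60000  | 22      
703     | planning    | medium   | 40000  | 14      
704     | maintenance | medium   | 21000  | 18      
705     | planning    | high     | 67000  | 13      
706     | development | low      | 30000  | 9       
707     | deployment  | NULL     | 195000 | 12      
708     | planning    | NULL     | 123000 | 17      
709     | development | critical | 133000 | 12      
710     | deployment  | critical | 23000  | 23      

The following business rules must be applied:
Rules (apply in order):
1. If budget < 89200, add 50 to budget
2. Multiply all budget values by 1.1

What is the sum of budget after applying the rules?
981530.0

Step 1: Apply Rule 1 - Add 50 to records with budget < 89200
  - 6 records affected: 241000 + (6 × 50) = 241300
  - Unaffected records: 651000
  - Sum after Rule 1: 892300
Step 2: Apply Rule 2 - Multiply all by 1.1
  - 892300 × 1.1 = 981530.0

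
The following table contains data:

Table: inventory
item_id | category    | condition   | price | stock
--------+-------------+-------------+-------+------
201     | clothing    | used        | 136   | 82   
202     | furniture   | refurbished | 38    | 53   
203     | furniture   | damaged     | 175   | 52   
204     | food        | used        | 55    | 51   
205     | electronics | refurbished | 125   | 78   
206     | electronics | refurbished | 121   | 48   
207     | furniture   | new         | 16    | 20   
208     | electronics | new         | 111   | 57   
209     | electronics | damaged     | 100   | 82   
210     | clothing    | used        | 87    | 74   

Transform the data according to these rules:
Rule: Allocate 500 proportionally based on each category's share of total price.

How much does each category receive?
clothing: 115.66, electronics: 237.03, food: 28.53, furniture: 118.78

Step 1: Calculate total price = 964
Step 2: Calculate each category's proportion:
  clothing: 223/964 = 23.13% → 115.66
  electronics: 457/964 = 47.41% → 237.03
  food: 55/964 = 5.71% → 28.53
  furniture: 229/964 = 23.76% → 118.78
Step 3: Verify: sum of allocations ≈ 500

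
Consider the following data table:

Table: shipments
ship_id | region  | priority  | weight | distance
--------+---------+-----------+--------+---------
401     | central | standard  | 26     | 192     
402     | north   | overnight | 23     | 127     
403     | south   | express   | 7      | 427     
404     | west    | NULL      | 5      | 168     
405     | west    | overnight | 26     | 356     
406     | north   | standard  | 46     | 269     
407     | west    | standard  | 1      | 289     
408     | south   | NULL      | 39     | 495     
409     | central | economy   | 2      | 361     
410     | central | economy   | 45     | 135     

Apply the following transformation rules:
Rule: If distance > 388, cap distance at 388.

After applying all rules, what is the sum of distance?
2673

Step 1: 2 records have distance > 388
Step 2: These records originally summed to 922
Step 3: After capping: 2 × 388 = 776
Step 4: Unaffected records sum: 1897
Step 5: Final sum = 776 + 1897 = 2673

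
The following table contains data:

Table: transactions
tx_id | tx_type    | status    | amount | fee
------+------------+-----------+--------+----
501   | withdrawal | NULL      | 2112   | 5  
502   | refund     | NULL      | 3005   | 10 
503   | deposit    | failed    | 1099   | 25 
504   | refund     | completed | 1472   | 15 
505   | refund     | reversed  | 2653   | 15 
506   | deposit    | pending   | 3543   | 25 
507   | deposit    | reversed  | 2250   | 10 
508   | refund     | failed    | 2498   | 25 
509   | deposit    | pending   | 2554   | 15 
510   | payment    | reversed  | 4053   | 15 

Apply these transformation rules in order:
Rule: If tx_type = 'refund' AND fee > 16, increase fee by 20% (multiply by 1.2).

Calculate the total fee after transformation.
165.0

Step 1: Find records where tx_type = 'refund' AND fee > 16
Step 2: 1 records match, summing to 25
Step 3: After multiplier: 25 × 1.2 = 30.0
Step 4: Unaffected records sum: 135
Step 5: Final sum = 30.0 + 135 = 165.0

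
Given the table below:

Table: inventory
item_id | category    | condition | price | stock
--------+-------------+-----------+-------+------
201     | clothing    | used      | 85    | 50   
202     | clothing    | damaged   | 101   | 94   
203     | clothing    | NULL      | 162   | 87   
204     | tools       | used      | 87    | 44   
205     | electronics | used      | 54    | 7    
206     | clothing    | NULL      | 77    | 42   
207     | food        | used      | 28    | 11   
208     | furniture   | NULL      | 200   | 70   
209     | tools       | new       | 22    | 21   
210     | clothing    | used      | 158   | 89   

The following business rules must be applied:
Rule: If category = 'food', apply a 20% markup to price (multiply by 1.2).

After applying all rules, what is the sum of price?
979.6

Step 1: Records with category = 'food' have total price = 28
Step 2: Apply multiplier: 28 × 1.2 = 33.6
Step 3: Other records total: 946
Step 4: Final sum = 33.6 + 946 = 979.6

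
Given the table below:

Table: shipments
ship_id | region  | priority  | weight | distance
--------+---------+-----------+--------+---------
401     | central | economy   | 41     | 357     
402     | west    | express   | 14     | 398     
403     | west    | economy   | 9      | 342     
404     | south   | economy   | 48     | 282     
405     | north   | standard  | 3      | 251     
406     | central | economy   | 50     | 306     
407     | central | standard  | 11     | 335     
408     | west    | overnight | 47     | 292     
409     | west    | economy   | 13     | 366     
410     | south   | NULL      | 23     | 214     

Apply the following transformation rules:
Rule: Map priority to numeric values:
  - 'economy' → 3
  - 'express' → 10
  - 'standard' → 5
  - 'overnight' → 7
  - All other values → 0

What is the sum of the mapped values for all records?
42

Step 1: Apply mapping to each record
Step 2: Count by status:
  'economy': 5 records × 3 = 15
  'express': 1 records × 10 = 10
  'standard': 2 records × 5 = 10
  'overnight': 1 records × 7 = 7
Step 3: Sum all mapped values = 42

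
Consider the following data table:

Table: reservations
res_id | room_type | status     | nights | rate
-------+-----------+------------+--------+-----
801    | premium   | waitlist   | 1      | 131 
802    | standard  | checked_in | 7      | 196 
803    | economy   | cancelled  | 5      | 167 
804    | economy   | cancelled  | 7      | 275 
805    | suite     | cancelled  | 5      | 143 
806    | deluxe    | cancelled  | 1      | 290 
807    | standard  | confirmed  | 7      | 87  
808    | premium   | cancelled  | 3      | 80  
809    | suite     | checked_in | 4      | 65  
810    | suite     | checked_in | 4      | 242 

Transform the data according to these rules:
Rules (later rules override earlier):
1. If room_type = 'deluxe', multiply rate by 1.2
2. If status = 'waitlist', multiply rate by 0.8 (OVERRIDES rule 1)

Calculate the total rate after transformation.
1707.8

Step 1: Rule 2 takes priority for records with status = 'waitlist'
  - 1 records: 131 × 0.8 = 104.8
Step 2: Rule 1 applies to remaining records with room_type = 'deluxe'
  - 1 records: 290 × 1.2 = 348.0
Step 3: Other records unchanged: 1255
Step 4: Final sum = 104.8 + 348.0 + 1255 = 1707.8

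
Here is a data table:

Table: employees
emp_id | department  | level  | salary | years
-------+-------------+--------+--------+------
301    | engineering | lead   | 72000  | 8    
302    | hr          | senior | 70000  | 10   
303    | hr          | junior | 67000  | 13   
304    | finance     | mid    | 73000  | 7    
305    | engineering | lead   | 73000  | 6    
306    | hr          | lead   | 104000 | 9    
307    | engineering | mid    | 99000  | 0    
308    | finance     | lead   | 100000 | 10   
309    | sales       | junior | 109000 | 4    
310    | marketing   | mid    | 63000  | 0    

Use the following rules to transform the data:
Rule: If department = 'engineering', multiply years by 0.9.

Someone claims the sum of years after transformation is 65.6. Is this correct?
Yes, the result is correct.

Step 1: Calculate the correct sum after transformation
Step 2: Apply multiplier 0.9 to records where department = 'engineering'
Step 3: Correct result = 65.6
Step 4: Claimed result = 65.6
Step 5: 65.6 = 65.6 ✓
Conclusion: The claimed result is correct.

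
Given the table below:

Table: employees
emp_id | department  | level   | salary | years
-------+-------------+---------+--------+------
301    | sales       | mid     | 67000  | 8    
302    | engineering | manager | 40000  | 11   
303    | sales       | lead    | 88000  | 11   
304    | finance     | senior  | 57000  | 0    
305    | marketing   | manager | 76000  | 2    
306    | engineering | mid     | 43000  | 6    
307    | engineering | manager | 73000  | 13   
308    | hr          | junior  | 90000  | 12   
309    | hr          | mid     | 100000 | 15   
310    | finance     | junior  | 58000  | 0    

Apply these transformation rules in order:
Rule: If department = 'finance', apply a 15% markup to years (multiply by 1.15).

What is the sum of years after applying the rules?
78.0

Step 1: Records with department = 'finance' have total years = 0
Step 2: Apply multiplier: 0 × 1.15 = 0.0
Step 3: Other records total: 78
Step 4: Final sum = 0.0 + 78 = 78.0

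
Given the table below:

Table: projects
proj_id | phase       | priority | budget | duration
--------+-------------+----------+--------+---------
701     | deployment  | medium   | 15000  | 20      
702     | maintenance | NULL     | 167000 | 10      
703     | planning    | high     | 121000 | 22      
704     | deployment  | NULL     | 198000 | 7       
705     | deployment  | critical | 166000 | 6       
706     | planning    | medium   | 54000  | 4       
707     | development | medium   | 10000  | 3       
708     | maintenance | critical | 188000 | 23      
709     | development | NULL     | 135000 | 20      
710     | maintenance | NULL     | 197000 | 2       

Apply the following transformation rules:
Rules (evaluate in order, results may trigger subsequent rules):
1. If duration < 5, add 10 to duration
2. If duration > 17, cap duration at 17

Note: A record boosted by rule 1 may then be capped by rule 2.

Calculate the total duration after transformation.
130

Step 1: Apply rule 1 to records with duration < 5
  - 3 records get bonus of 10
  - Of these, 0 records then exceed 17 and get capped
Step 2: Apply rule 2 to records with duration > 17
  - 4 records (original) are capped
Step 3: Calculate final sum = 130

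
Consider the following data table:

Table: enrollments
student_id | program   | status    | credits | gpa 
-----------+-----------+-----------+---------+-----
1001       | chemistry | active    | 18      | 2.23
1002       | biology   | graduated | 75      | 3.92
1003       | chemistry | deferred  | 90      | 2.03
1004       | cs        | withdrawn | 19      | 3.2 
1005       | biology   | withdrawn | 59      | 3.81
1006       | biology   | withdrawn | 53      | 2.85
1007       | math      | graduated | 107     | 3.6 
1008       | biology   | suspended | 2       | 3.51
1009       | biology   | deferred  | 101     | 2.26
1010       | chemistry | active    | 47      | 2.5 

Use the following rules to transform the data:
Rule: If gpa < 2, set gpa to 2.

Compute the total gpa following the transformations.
29.91

Step 1: 0 records have gpa < 2
Step 2: These records originally summed to 0
Step 3: After setting to minimum: 0 × 2 = 0
Step 4: Unaffected records sum: 29.91
Step 5: Final sum = 0 + 29.91 = 29.91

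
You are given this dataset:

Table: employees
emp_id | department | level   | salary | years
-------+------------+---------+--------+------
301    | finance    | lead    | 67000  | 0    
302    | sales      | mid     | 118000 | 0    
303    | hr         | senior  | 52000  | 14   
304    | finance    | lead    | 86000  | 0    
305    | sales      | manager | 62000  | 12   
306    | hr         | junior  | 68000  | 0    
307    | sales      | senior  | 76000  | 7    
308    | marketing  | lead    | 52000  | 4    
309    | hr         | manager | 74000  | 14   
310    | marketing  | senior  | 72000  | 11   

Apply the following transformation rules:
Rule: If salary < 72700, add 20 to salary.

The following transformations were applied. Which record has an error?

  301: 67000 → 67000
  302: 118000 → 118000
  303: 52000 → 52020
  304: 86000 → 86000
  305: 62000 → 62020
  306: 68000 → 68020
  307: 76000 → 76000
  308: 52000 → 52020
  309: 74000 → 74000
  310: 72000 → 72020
Record 301 has an error. The correct transformed value should be 67020, not 67000.

Step 1: Check each record against the rule
Step 2: Record 301 has salary = 67000
Step 3: Since 67000 < 72700, the bonus should have been applied
Step 4: Correct value = 67020, but claimed value = 67000
Conclusion: Record 301 has the error.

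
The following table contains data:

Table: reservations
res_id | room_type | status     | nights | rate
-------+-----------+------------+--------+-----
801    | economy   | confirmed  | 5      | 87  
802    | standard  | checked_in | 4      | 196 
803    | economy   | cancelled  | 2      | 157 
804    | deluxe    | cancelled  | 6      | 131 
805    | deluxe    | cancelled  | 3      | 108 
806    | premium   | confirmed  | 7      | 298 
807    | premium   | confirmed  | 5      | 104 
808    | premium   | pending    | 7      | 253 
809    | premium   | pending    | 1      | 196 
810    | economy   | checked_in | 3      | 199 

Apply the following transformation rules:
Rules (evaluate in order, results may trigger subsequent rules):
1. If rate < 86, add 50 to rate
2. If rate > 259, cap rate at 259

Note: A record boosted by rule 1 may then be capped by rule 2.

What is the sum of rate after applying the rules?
1690

Step 1: Apply rule 1 to records with rate < 86
  - 0 records get bonus of 50
  - Of these, 0 records then exceed 259 and get capped
Step 2: Apply rule 2 to records with rate > 259
  - 1 records (original) are capped
Step 3: Calculate final sum = 1690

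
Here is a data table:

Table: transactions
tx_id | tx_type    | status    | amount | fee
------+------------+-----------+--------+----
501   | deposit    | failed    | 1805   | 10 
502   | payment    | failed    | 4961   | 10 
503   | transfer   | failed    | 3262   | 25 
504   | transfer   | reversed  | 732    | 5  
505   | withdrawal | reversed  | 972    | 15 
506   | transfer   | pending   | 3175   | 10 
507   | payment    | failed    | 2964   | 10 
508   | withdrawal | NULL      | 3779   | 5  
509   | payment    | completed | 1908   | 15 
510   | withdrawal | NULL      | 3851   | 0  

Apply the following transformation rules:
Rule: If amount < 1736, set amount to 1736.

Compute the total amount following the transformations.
29177

Step 1: 2 records have amount < 1736
Step 2: These records originally summed to 1704
Step 3: After setting to minimum: 2 × 1736 = 3472
Step 4: Unaffected records sum: 25705
Step 5: Final sum = 3472 + 25705 = 29177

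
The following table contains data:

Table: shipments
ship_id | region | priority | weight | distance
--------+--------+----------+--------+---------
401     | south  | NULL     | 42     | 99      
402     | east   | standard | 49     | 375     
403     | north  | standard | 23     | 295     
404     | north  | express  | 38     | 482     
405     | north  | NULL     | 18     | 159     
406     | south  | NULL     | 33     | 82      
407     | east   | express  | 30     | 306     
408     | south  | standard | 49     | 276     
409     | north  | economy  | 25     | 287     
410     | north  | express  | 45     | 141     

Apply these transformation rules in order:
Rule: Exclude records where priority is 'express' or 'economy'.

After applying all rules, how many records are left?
6

Step 1: Count records to exclude
  - 3 (express) + 1 (economy) = 4 records
Step 2: Total records: 10
Step 3: Remaining = 10 - 4 = 6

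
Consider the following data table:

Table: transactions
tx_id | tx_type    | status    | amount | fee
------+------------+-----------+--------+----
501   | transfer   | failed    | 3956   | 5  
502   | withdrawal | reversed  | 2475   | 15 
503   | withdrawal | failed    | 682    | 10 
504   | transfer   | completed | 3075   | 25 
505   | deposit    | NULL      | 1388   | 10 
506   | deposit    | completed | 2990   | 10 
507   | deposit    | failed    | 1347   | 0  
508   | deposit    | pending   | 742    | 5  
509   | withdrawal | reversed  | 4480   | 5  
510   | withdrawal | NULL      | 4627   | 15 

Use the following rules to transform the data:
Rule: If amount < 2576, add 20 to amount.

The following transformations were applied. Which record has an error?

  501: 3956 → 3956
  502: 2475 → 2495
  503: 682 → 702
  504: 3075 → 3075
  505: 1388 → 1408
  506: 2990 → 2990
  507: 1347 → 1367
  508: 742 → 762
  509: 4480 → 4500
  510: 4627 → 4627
Record 509 has an error. The correct transformed value should be 4480, not 4500.

Step 1: Check each record against the rule
Step 2: Record 509 has amount = 4480
Step 3: Since 4480 >= 2576, the bonus should not have been applied
Step 4: Correct value = 4480, but claimed value = 4500
Conclusion: Record 509 has the error.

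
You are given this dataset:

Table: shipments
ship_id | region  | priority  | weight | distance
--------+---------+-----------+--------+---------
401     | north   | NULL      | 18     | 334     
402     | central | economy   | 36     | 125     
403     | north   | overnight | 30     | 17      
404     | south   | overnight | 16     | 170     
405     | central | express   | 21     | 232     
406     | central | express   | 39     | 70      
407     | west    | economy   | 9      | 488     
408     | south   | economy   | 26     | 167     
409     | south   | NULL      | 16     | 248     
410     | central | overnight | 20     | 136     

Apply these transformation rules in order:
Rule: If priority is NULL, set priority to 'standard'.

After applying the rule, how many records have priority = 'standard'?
2

Step 1: Count records where priority IS NULL
Step 2: Found 2 records with NULL priority
Step 3: These records will have priority set to 'standard'
Step 4: Records already having priority = 'standard': 0
Step 5: Answer: 2 + 0 = 2 records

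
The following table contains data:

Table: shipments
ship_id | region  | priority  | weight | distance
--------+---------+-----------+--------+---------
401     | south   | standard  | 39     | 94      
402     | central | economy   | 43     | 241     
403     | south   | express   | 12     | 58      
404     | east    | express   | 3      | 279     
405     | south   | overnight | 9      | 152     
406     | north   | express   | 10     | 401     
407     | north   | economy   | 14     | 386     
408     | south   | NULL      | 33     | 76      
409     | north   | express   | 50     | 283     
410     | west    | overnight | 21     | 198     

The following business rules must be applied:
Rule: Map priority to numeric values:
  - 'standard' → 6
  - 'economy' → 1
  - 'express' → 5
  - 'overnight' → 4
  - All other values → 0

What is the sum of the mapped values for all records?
36

Step 1: Apply mapping to each record
Step 2: Count by status:
  'standard': 1 records × 6 = 6
  'economy': 2 records × 1 = 2
  'express': 4 records × 5 = 20
  'overnight': 2 records × 4 = 8
Step 3: Sum all mapped values = 36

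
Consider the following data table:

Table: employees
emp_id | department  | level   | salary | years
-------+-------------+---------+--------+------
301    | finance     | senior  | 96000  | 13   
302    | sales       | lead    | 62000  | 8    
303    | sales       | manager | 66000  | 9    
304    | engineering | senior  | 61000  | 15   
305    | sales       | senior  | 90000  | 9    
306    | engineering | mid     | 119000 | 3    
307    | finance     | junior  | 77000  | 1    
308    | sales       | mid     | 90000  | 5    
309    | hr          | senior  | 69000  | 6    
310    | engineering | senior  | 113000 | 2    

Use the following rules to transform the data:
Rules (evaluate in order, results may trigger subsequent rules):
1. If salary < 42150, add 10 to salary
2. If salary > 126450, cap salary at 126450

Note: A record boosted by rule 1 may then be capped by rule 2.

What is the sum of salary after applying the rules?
843000

Step 1: Apply rule 1 to records with salary < 42150
  - 0 records get bonus of 10
  - Of these, 0 records then exceed 126450 and get capped
Step 2: Apply rule 2 to records with salary > 126450
  - 0 records (original) are capped
Step 3: Calculate final sum = 843000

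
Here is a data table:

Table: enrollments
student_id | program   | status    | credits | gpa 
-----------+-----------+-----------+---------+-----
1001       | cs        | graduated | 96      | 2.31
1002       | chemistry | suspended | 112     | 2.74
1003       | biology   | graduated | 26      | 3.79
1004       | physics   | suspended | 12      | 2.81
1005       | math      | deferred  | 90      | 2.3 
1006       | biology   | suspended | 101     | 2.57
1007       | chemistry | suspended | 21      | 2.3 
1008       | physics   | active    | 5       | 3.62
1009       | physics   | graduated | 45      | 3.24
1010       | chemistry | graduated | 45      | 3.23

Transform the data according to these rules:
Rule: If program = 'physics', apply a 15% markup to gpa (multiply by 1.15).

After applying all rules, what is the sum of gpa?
30.36

Step 1: Records with program = 'physics' have total gpa = 9.67
Step 2: Apply multiplier: 9.67 × 1.15 = 11.12
Step 3: Other records total: 19.24
Step 4: Final sum = 11.12 + 19.24 = 30.36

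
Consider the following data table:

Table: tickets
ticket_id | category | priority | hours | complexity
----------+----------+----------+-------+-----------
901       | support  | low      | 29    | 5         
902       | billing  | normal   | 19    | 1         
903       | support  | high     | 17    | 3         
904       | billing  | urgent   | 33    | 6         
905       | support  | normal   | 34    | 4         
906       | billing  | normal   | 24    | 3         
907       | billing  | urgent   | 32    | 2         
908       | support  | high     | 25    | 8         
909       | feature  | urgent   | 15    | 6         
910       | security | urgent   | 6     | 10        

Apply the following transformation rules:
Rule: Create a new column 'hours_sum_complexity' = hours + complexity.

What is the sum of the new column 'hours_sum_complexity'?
282

Step 1: For each record, compute hours + complexity
Example calculations:
  29 + 5 = 34
  19 + 1 = 20
  17 + 3 = 20
  ...
Step 2: Sum all derived values
Step 3: Total = 282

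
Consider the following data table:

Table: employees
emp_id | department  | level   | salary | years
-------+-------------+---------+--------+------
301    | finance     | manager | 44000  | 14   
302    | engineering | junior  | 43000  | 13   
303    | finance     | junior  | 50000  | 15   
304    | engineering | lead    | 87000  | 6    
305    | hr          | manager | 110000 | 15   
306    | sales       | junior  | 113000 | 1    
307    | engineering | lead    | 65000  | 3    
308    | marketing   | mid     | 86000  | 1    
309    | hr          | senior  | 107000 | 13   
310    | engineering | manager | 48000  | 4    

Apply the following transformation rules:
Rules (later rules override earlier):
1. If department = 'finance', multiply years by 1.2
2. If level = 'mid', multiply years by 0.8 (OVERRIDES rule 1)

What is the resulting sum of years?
90.6

Step 1: Rule 2 takes priority for records with level = 'mid'
  - 1 records: 1 × 0.8 = 0.8
Step 2: Rule 1 applies to remaining records with department = 'finance'
  - 2 records: 29 × 1.2 = 34.8
Step 3: Other records unchanged: 55
Step 4: Final sum = 0.8 + 34.8 + 55 = 90.6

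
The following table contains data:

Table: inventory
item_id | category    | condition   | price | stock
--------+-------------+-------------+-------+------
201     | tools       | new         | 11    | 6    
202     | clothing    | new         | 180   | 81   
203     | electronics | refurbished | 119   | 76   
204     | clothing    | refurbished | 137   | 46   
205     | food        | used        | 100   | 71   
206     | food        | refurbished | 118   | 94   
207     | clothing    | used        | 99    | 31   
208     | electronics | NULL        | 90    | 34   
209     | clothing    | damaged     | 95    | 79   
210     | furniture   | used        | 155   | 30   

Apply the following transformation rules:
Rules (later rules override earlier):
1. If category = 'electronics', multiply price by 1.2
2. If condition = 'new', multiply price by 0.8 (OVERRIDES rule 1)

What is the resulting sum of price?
1107.6

Step 1: Rule 2 takes priority for records with condition = 'new'
  - 2 records: 191 × 0.8 = 152.8
Step 2: Rule 1 applies to remaining records with category = 'electronics'
  - 2 records: 209 × 1.2 = 250.8
Step 3: Other records unchanged: 704
Step 4: Final sum = 152.8 + 250.8 + 704 = 1107.6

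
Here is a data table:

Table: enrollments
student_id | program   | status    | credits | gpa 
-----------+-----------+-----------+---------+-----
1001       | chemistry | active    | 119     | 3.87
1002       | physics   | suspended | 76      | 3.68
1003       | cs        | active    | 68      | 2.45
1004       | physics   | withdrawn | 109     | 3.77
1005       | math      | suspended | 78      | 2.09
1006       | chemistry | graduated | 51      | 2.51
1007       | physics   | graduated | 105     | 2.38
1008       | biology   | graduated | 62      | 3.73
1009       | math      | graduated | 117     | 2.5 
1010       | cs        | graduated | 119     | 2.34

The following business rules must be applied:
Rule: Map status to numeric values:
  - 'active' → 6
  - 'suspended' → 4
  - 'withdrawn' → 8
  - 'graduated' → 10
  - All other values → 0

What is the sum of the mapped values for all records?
78

Step 1: Apply mapping to each record
Step 2: Count by status:
  'active': 2 records × 6 = 12
  'suspended': 2 records × 4 = 8
  'withdrawn': 1 records × 8 = 8
  'graduated': 5 records × 10 = 50
Step 3: Sum all mapped values = 78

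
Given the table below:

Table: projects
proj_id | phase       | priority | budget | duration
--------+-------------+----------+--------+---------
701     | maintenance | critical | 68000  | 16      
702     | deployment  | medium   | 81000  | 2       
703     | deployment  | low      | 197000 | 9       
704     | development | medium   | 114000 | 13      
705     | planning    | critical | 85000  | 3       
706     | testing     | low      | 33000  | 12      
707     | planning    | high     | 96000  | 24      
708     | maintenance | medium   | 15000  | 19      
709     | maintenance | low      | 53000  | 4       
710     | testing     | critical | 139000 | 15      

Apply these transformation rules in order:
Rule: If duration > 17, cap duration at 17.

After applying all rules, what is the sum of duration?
108

Step 1: 2 records have duration > 17
Step 2: These records originally summed to 43
Step 3: After capping: 2 × 17 = 34
Step 4: Unaffected records sum: 74
Step 5: Final sum = 34 + 74 = 108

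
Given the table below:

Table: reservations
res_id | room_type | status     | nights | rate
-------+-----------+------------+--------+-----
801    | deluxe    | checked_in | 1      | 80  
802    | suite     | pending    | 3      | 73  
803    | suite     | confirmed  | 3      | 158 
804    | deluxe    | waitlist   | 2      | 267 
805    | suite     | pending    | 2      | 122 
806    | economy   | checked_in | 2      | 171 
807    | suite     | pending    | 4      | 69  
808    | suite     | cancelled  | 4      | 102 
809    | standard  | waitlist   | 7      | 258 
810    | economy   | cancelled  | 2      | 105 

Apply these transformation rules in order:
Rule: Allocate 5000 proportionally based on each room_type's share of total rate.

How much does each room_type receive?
deluxe: 1234.88, economy: 982.21, standard: 918.15, suite: 1864.77

Step 1: Calculate total rate = 1405
Step 2: Calculate each room_type's proportion:
  deluxe: 347/1405 = 24.70% → 1234.88
  economy: 276/1405 = 19.64% → 982.21
  standard: 258/1405 = 18.36% → 918.15
  suite: 524/1405 = 37.30% → 1864.77
Step 3: Verify: sum of allocations ≈ 5000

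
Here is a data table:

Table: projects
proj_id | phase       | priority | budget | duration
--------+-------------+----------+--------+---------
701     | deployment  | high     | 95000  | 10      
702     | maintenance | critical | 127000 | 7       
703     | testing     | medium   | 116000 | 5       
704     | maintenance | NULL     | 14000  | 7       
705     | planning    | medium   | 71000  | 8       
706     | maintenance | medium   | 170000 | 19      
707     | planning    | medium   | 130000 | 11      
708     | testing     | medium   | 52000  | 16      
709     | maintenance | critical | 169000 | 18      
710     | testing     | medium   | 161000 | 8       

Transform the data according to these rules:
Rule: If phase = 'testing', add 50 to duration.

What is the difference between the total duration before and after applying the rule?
150

Step 1: Original sum of duration = 109
Step 2: 3 records have phase = 'testing'
Step 3: Each affected record changes by 50
Step 4: Total change = 3 × 50 = 150
Step 5: New sum = 109 + 150 = 259
Step 6: Difference = |259 - 109| = 150
        (Sum increased by 150)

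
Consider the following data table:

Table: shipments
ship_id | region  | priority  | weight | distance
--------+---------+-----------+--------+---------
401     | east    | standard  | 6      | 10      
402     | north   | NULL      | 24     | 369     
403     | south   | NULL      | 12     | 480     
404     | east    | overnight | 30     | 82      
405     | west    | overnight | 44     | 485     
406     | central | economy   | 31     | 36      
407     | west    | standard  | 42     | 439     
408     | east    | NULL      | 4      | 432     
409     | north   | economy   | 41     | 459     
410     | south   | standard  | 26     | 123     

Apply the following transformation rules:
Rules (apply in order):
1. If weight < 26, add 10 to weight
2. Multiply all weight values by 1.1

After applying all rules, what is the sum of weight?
330.0

Step 1: Apply Rule 1 - Add 10 to records with weight < 26
  - 4 records affected: 46 + (4 × 10) = 86
  - Unaffected records: 214
  - Sum after Rule 1: 300
Step 2: Apply Rule 2 - Multiply all by 1.1
  - 300 × 1.1 = 330.0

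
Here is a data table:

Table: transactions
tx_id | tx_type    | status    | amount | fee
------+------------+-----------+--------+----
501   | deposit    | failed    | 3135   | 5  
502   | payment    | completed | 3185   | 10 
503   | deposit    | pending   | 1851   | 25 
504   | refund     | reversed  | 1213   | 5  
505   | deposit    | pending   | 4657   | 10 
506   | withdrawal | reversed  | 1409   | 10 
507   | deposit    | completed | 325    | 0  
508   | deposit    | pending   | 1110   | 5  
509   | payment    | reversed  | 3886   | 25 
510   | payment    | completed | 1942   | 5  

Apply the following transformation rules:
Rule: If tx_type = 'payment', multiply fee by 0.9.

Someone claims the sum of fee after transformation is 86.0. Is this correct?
No, the correct result is 96.0.

Step 1: Calculate the correct sum after transformation
Step 2: Apply multiplier 0.9 to records where tx_type = 'payment'
Step 3: Correct result = 96.0
Step 4: Claimed result = 86.0
Step 5: 96.0 ≠ 86.0
Conclusion: The claimed result is incorrect. The correct answer is 96.0.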